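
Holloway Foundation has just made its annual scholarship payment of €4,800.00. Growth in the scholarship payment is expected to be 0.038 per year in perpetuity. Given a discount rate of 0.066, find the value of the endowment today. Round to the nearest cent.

D₁ = D₀ × (1 + g) = €4,800.00 × 1.038 = €4,982.4000
Growing perpetuity: P = D₁ / (r − g) = €4,982.4000 / (0.066 − 0.038) = €177,942.86

€177942.86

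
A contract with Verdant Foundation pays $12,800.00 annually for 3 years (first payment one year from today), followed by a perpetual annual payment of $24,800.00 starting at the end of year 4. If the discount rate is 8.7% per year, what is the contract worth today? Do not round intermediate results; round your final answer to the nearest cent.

$254518.79

PV of 3-year annuity: $12,800.00 × [1 − (1+0.087)^−3] / 0.087 = 32574.59275
Perpetuity value at year 3: $24,800.00 / 0.087 = 285057.47126
PV of perpetuity: 285057.47126 / (1+0.087)^3 = 221944.19781
Total PV = 32574.59275 + 221944.19781 = 254518.79056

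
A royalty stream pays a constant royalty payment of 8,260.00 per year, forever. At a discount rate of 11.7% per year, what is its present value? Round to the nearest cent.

70598.29

Level perpetuity: PV = C / r = 8,260.00 / 0.117 = 70,598.29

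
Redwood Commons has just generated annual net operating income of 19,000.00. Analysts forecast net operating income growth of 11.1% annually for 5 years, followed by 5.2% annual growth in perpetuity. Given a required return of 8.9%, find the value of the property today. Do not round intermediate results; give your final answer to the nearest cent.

697948.27

D_1 = 21109.00000
D_2 = 23452.09900
D_3 = 26055.28199
D_4 = 28947.41829
D_5 = 32160.58172
Terminal value at year 5: TV = D_5×(1+g_2)/(r−g_2) = 33832.93197/0.037 = 914403.56674
P_0 = D_1/(1+r)^1 + D_2/(1+r)^2 + D_3/(1+r)^3 + D_4/(1+r)^4 + D_5/(1+r)^5 + TV/(1+r)^5
    = 19383.83838 + 19775.43108 + 20174.93474 + 20582.50918 + 20998.31744 + 597033.24186 = 697948.27268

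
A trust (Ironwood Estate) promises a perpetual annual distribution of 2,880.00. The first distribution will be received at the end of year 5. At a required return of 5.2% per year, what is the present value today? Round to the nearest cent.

Value at end of year 4: C / r = 2,880.00 / 0.052 = 55,384.6154
Discount to today: PV = 55,384.6154 / (1 + 0.052)^4 = 55,384.6154 / 1.224794 = 45,219.54

45219.54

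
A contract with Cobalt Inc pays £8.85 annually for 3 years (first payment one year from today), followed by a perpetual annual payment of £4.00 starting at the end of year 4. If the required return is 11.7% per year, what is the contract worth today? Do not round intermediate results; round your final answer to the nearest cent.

PV of 3-year annuity: £8.85 × [1 − (1+0.117)^−3] / 0.117 = 21.36627
Perpetuity value at year 3: £4.00 / 0.117 = 34.18803
PV of perpetuity: 34.18803 / (1+0.117)^3 = 24.53096
Total PV = 21.36627 + 24.53096 = 45.89723

£45.90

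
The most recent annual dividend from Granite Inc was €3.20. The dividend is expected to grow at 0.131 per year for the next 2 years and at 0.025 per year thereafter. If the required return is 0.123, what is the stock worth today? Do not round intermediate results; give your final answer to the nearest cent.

€40.42

D_1 = 3.61920
D_2 = 4.09332
Terminal value at year 2: TV = D_2×(1+g_2)/(r−g_2) = 4.19565/0.098 = 42.81274
P_0 = D_1/(1+r)^1 + D_2/(1+r)^2 + TV/(1+r)^2
    = 3.22280 + 3.24575 + 33.94794 = 40.41649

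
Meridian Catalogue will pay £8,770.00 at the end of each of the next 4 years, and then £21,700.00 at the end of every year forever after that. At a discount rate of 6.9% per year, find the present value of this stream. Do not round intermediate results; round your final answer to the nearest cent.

PV of 4-year annuity: £8,770.00 × [1 − (1+0.069)^−4] / 0.069 = 29773.02736
Perpetuity value at year 4: £21,700.00 / 0.069 = 314492.75362
PV of perpetuity: 314492.75362 / (1+0.069)^4 = 240824.03143
Total PV = 29773.02736 + 240824.03143 = 270597.05879

£270597.06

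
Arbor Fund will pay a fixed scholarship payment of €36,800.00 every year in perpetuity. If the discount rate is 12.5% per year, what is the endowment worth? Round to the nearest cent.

€294400.00

Level perpetuity: PV = C / r = €36,800.00 / 0.125 = €294,400.00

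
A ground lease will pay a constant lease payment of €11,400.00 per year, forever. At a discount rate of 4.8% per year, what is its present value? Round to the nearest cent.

Level perpetuity: PV = C / r = €11,400.00 / 0.048 = €237,500.00

€237500.00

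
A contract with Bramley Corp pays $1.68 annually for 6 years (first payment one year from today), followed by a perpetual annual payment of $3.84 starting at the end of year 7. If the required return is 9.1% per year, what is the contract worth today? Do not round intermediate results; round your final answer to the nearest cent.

$32.54

PV of 6-year annuity: $1.68 × [1 − (1+0.091)^−6] / 0.091 = 7.51393
Perpetuity value at year 6: $3.84 / 0.091 = 42.19780
PV of perpetuity: 42.19780 / (1+0.091)^6 = 25.02311
Total PV = 7.51393 + 25.02311 = 32.53704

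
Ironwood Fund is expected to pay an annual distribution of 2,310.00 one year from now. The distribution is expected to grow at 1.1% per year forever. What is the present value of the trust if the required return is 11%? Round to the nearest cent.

23333.33

Growing perpetuity: P = D₁ / (r − g) = 2,310.0000 / (0.11 − 0.011) = 23,333.33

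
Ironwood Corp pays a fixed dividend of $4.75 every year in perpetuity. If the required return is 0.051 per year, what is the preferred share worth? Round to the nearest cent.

$93.14

Level perpetuity: PV = C / r = $4.75 / 0.051 = $93.14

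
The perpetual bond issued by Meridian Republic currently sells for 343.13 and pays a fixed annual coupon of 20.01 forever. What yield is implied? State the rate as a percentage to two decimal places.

5.83%

P = C/r ⇒ r = C/P = 20.01/343.13 = 0.058316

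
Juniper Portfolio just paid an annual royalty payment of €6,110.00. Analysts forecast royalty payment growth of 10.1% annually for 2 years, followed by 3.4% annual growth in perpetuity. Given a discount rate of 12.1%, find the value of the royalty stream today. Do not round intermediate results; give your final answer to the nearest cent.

€81944.56

D_1 = 6727.11000
D_2 = 7406.54811
Terminal value at year 2: TV = D_2×(1+g_2)/(r−g_2) = 7658.37075/0.087 = 88027.24995
P_0 = D_1/(1+r)^1 + D_2/(1+r)^2 + TV/(1+r)^2
    = 6000.99019 + 5893.92524 + 70049.64023 = 81944.55566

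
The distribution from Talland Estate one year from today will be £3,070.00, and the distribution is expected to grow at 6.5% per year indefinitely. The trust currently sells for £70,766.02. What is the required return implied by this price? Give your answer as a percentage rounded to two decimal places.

P = D₁/(r − g) ⇒ r = D₁/P + g = £3,070.0000/£70,766.02 + 0.065 = 0.043382 + 0.065 = 0.108382

10.84%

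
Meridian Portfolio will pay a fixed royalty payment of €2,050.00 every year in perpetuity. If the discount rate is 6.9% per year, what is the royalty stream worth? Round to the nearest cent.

€29710.14

Level perpetuity: PV = C / r = €2,050.00 / 0.069 = €29,710.14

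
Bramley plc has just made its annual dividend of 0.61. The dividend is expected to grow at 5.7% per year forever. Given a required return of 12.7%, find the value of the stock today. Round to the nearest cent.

9.21

D₁ = D₀ × (1 + g) = 0.61 × 1.057 = 0.6448
Growing perpetuity: P = D₁ / (r − g) = 0.6448 / (0.127 − 0.057) = 9.21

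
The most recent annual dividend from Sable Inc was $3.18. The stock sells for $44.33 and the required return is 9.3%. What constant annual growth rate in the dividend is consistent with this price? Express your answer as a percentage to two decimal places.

P = D₀(1+g)/(r−g) ⇒ P(r−g) = D₀(1+g) ⇒ g(P+D₀) = P·r − D₀
g = (P·r − D₀)/(P + D₀) = ($44.33×0.093 − $3.18) / ($44.33 + $3.18) = 0.019842

1.98%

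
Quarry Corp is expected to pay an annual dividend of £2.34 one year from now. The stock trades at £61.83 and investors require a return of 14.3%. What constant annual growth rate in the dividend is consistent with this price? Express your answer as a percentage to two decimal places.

P = D₁/(r−g) ⇒ g = r − D₁/P = 0.143 − £2.34/£61.83 = 0.105154

10.52%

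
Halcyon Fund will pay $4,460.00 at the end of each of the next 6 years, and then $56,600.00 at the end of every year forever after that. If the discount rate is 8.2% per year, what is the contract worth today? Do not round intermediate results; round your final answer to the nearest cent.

PV of 6-year annuity: $4,460.00 × [1 − (1+0.082)^−6] / 0.082 = 20493.54218
Perpetuity value at year 6: $56,600.00 / 0.082 = 690243.90244
PV of perpetuity: 690243.90244 / (1+0.082)^6 = 430168.90521
Total PV = 20493.54218 + 430168.90521 = 450662.44740

$450662.45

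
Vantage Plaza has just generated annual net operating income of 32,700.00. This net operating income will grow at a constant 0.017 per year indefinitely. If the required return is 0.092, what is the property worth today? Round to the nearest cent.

D₁ = D₀ × (1 + g) = 32,700.00 × 1.017 = 33,255.9000
Growing perpetuity: P = D₁ / (r − g) = 33,255.9000 / (0.092 − 0.017) = 443,412.00

443412.00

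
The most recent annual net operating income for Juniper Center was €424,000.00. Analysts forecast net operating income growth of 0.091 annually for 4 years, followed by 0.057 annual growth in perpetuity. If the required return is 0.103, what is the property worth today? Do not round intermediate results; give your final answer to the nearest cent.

€10976038.70

D_1 = 462584.00000
D_2 = 504679.14400
D_3 = 550604.94610
D_4 = 600709.99620
Terminal value at year 4: TV = D_4×(1+g_2)/(r−g_2) = 634950.46598/0.046 = 13803270.99963
P_0 = D_1/(1+r)^1 + D_2/(1+r)^2 + D_3/(1+r)^3 + D_4/(1+r)^4 + TV/(1+r)^4
    = 419387.12602 + 414824.43743 + 410311.38825 + 405847.43842 + 9325668.31331 = 10976038.70343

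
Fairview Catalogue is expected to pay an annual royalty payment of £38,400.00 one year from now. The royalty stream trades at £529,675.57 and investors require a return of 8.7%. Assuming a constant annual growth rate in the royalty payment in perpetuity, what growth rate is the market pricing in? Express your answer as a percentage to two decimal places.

P = D₁/(r−g) ⇒ g = r − D₁/P = 0.087 − £38,400.00/£529,675.57 = 0.014503

1.45%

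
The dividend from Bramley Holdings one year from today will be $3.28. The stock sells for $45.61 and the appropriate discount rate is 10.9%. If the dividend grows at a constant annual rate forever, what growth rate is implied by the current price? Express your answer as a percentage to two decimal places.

P = D₁/(r−g) ⇒ g = r − D₁/P = 0.109 − $3.28/$45.61 = 0.037086

3.71%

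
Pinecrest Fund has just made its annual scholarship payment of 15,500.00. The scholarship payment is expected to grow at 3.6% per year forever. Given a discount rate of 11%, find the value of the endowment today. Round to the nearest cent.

217000.00

D₁ = D₀ × (1 + g) = 15,500.00 × 1.036 = 16,058.0000
Growing perpetuity: P = D₁ / (r − g) = 16,058.0000 / (0.11 − 0.036) = 217,000.00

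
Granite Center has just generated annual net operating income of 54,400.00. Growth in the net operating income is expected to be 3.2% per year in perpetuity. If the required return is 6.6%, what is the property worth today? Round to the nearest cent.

D₁ = D₀ × (1 + g) = 54,400.00 × 1.032 = 56,140.8000
Growing perpetuity: P = D₁ / (r − g) = 56,140.8000 / (0.066 − 0.032) = 1,651,200.00

1651200.00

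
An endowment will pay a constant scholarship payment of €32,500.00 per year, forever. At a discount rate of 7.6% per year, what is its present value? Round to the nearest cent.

€427631.58

Level perpetuity: PV = C / r = €32,500.00 / 0.076 = €427,631.58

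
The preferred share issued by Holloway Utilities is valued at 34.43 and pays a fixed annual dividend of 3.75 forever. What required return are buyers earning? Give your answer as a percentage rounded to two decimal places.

10.89%

P = C/r ⇒ r = C/P = 3.75/34.43 = 0.108917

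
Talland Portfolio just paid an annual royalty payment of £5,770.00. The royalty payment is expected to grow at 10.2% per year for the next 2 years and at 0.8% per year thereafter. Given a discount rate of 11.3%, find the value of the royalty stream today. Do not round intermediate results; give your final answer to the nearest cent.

D_1 = 6358.54000
D_2 = 7007.11108
Terminal value at year 2: TV = D_2×(1+g_2)/(r−g_2) = 7063.16797/0.105 = 67268.26637
P_0 = D_1/(1+r)^1 + D_2/(1+r)^2 + TV/(1+r)^2
    = 5712.97394 + 5656.51149 + 54302.51029 = 65671.99572

£65672.00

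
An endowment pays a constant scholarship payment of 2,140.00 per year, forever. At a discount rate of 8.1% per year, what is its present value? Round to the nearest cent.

Level perpetuity: PV = C / r = 2,140.00 / 0.081 = 26,419.75

26419.75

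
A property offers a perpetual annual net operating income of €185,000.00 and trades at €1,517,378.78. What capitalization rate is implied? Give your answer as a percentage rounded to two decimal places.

12.19%

P = C/r ⇒ r = C/P = €185,000.00/€1,517,378.78 = 0.121921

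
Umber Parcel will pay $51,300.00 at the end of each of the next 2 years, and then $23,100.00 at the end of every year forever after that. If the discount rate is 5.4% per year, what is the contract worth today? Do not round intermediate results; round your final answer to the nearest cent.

PV of 2-year annuity: $51,300.00 × [1 − (1+0.054)^−2] / 0.054 = 94849.83563
Perpetuity value at year 2: $23,100.00 / 0.054 = 427777.77778
PV of perpetuity: 427777.77778 / (1+0.054)^2 = 385067.61787
Total PV = 94849.83563 + 385067.61787 = 479917.45350

$479917.45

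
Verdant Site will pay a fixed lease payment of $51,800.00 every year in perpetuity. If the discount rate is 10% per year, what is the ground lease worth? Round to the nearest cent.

$518000.00

Level perpetuity: PV = C / r = $51,800.00 / 0.1 = $518,000.00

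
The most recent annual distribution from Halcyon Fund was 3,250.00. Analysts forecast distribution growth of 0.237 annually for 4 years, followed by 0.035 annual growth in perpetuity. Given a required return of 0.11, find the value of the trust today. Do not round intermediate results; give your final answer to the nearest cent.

86343.84

D_1 = 4020.25000
D_2 = 4973.04925
D_3 = 6151.66192
D_4 = 7609.60580
Terminal value at year 4: TV = D_4×(1+g_2)/(r−g_2) = 7875.94200/0.075 = 105012.56001
P_0 = D_1/(1+r)^1 + D_2/(1+r)^2 + D_3/(1+r)^3 + D_4/(1+r)^4 + TV/(1+r)^4
    = 3621.84685 + 4036.23833 + 4498.04218 + 5012.68304 + 69175.02595 = 86343.83635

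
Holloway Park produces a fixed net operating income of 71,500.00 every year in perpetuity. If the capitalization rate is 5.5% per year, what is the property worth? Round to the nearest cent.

Level perpetuity: PV = C / r = 71,500.00 / 0.055 = 1,300,000.00

1300000.00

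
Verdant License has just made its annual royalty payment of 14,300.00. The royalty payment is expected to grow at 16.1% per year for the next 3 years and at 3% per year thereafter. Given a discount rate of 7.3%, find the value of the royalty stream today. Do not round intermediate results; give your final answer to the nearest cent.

D_1 = 16602.30000
D_2 = 19275.27030
D_3 = 22378.58882
Terminal value at year 3: TV = D_3×(1+g_2)/(r−g_2) = 23049.94648/0.043 = 536045.26704
P_0 = D_1/(1+r)^1 + D_2/(1+r)^2 + D_3/(1+r)^3 + TV/(1+r)^3
    = 15472.78658 + 16741.75696 + 18114.79947 + 433912.63847 = 484241.98148

484241.98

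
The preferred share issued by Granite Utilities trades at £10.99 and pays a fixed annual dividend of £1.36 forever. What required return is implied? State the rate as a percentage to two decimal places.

12.37%

P = C/r ⇒ r = C/P = £1.36/£10.99 = 0.123749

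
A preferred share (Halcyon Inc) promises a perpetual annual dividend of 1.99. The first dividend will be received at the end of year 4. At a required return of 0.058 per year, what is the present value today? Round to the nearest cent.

Value at end of year 3: C / r = 1.99 / 0.058 = 34.3103
Discount to today: PV = 34.3103 / (1 + 0.058)^3 = 34.3103 / 1.184287 = 28.97

28.97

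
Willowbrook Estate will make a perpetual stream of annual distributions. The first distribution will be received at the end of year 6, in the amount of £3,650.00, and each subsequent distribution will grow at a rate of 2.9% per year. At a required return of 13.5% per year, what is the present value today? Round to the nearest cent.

Value at end of year 5: C₁ / (r − g) = £3,650.00 / (0.135 − 0.029) = £34,433.9623
Discount to today: PV = £34,433.9623 / (1 + 0.135)^5 = £34,433.9623 / 1.883559 = £18,281.33

£18281.33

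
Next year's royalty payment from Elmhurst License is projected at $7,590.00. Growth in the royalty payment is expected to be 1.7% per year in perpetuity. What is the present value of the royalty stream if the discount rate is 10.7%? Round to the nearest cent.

Growing perpetuity: P = D₁ / (r − g) = $7,590.0000 / (0.107 − 0.017) = $84,333.33

$84333.33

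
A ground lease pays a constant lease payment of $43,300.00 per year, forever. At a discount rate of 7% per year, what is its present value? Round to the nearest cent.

Level perpetuity: PV = C / r = $43,300.00 / 0.07 = $618,571.43

$618571.43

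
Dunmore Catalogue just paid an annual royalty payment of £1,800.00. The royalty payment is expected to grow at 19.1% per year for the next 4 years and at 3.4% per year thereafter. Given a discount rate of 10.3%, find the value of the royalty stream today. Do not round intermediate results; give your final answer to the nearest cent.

£45423.45

D_1 = 2143.80000
D_2 = 2553.26580
D_3 = 3040.93957
D_4 = 3621.75903
Terminal value at year 4: TV = D_4×(1+g_2)/(r−g_2) = 3744.89883/0.069 = 54273.89612
P_0 = D_1/(1+r)^1 + D_2/(1+r)^2 + D_3/(1+r)^3 + D_4/(1+r)^4 + TV/(1+r)^4
    = 1943.60834 + 2098.67410 + 2266.11138 + 2446.90721 + 36668.14578 = 45423.44682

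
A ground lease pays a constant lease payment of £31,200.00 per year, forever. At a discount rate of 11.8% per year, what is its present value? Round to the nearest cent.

Level perpetuity: PV = C / r = £31,200.00 / 0.118 = £264,406.78

£264406.78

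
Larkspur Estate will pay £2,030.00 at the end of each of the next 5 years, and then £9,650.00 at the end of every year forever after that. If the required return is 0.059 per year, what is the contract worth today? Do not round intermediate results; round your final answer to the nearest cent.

£131373.60

PV of 5-year annuity: £2,030.00 × [1 − (1+0.059)^−5] / 0.059 = 8574.41125
Perpetuity value at year 5: £9,650.00 / 0.059 = 163559.32203
PV of perpetuity: 163559.32203 / (1+0.059)^5 = 122799.18972
Total PV = 8574.41125 + 122799.18972 = 131373.60097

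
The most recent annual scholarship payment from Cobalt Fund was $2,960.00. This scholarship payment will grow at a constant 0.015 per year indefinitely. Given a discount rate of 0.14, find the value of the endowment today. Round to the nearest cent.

$24035.20

D₁ = D₀ × (1 + g) = $2,960.00 × 1.015 = $3,004.4000
Growing perpetuity: P = D₁ / (r − g) = $3,004.4000 / (0.14 − 0.015) = $24,035.20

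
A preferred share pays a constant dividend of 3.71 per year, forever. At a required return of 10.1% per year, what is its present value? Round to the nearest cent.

Level perpetuity: PV = C / r = 3.71 / 0.101 = 36.73

36.73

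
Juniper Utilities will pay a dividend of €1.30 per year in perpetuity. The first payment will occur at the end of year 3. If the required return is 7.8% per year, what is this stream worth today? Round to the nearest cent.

€14.34

Value at end of year 2: C / r = €1.30 / 0.078 = €16.6667
Discount to today: PV = €16.6667 / (1 + 0.078)^2 = €16.6667 / 1.162084 = €14.34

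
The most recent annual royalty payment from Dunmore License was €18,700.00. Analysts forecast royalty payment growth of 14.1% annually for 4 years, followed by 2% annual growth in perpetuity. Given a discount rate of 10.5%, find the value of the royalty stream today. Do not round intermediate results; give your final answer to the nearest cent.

€336197.49

D_1 = 21336.70000
D_2 = 24345.17470
D_3 = 27777.84433
D_4 = 31694.52038
Terminal value at year 4: TV = D_4×(1+g_2)/(r−g_2) = 32328.41079/0.085 = 380334.24460
P_0 = D_1/(1+r)^1 + D_2/(1+r)^2 + D_3/(1+r)^3 + D_4/(1+r)^4 + TV/(1+r)^4
    = 19309.23077 + 19938.30978 + 20587.88367 + 21258.62016 + 255103.44187 = 336197.48625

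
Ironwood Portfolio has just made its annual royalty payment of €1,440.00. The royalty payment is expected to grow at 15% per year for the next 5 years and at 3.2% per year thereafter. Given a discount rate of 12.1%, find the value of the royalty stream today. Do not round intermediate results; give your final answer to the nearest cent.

D_1 = 1656.00000
D_2 = 1904.40000
D_3 = 2190.06000
D_4 = 2518.56900
D_5 = 2896.35435
Terminal value at year 5: TV = D_5×(1+g_2)/(r−g_2) = 2989.03769/0.089 = 33584.69314
P_0 = D_1/(1+r)^1 + D_2/(1+r)^2 + D_3/(1+r)^3 + D_4/(1+r)^4 + D_5/(1+r)^5 + TV/(1+r)^5
    = 1477.25245 + 1515.46862 + 1554.67343 + 1594.89245 + 1636.15194 + 18972.00898 = 26750.44787

€26750.45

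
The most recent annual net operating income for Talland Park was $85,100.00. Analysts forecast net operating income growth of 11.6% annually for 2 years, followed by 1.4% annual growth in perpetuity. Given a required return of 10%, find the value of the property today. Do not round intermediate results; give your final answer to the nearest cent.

D_1 = 94971.60000
D_2 = 105988.30560
Terminal value at year 2: TV = D_2×(1+g_2)/(r−g_2) = 107472.14188/0.086 = 1249676.06835
P_0 = D_1/(1+r)^1 + D_2/(1+r)^2 + TV/(1+r)^2
    = 86337.81818 + 87593.64099 + 1032790.13914 = 1206721.59831

$1206721.60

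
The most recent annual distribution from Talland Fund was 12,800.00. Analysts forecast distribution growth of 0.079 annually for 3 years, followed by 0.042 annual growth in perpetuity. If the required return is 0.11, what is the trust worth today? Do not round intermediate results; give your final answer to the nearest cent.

216457.20

D_1 = 13811.20000
D_2 = 14902.28480
D_3 = 16079.56530
Terminal value at year 3: TV = D_3×(1+g_2)/(r−g_2) = 16754.90704/0.068 = 246395.69179
P_0 = D_1/(1+r)^1 + D_2/(1+r)^2 + D_3/(1+r)^3 + TV/(1+r)^3
    = 12442.52252 + 12095.02865 + 11757.23956 + 180162.40623 = 216457.19696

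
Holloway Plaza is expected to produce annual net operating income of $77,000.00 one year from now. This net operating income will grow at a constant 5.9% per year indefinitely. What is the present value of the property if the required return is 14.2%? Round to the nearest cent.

Growing perpetuity: P = D₁ / (r − g) = $77,000.0000 / (0.142 − 0.059) = $927,710.84

$927710.84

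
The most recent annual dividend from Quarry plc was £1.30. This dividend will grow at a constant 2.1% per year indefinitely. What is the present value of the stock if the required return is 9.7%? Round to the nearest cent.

£17.46

D₁ = D₀ × (1 + g) = £1.30 × 1.021 = £1.3273
Growing perpetuity: P = D₁ / (r − g) = £1.3273 / (0.097 − 0.021) = £17.46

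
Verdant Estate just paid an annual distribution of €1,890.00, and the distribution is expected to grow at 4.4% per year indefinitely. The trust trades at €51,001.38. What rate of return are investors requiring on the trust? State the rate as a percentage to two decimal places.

D₁ = €1,890.00 × 1.044 = €1,973.1600
P = D₁/(r − g) ⇒ r = D₁/P + g = €1,973.1600/€51,001.38 + 0.044 = 0.038688 + 0.044 = 0.082688

8.27%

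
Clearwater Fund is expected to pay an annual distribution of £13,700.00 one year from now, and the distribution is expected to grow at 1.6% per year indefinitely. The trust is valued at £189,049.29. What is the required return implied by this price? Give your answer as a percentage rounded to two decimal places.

P = D₁/(r − g) ⇒ r = D₁/P + g = £13,700.0000/£189,049.29 + 0.016 = 0.072468 + 0.016 = 0.088468

8.85%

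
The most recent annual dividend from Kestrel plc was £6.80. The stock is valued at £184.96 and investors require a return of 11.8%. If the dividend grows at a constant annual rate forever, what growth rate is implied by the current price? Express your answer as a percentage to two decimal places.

P = D₀(1+g)/(r−g) ⇒ P(r−g) = D₀(1+g) ⇒ g(P+D₀) = P·r − D₀
g = (P·r − D₀)/(P + D₀) = (£184.96×0.118 − £6.80) / (£184.96 + £6.80) = 0.078355

7.84%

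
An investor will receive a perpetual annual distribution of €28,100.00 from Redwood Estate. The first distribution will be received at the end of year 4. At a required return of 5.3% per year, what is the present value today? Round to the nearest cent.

Value at end of year 3: C / r = €28,100.00 / 0.053 = €530,188.6792
Discount to today: PV = €530,188.6792 / (1 + 0.053)^3 = €530,188.6792 / 1.167576 = €454,093.55

€454093.55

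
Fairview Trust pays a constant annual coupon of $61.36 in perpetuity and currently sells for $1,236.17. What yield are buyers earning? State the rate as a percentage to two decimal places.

4.96%

P = C/r ⇒ r = C/P = $61.36/$1,236.17 = 0.049637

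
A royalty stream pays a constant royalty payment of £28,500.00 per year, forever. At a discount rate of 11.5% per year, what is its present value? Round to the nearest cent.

£247826.09

Level perpetuity: PV = C / r = £28,500.00 / 0.115 = £247,826.09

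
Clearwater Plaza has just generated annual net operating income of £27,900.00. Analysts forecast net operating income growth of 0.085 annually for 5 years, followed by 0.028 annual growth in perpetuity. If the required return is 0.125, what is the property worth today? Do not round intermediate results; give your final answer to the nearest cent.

D_1 = 30271.50000
D_2 = 32844.57750
D_3 = 35636.36659
D_4 = 38665.45775
D_5 = 41952.02166
Terminal value at year 5: TV = D_5×(1+g_2)/(r−g_2) = 43126.67826/0.097 = 444604.93054
P_0 = D_1/(1+r)^1 + D_2/(1+r)^2 + D_3/(1+r)^3 + D_4/(1+r)^4 + D_5/(1+r)^5 + TV/(1+r)^5
    = 26908.00000 + 25951.27111 + 25028.55925 + 24138.65492 + 23280.39163 + 246724.15052 = 372031.02743

£372031.03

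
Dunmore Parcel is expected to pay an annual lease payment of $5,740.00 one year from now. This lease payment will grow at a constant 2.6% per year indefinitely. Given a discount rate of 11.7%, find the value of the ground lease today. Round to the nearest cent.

Growing perpetuity: P = D₁ / (r − g) = $5,740.0000 / (0.117 − 0.026) = $63,076.92

$63076.92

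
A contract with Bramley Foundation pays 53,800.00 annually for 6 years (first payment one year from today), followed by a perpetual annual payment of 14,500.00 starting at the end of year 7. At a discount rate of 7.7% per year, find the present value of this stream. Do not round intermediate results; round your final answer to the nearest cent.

PV of 6-year annuity: 53,800.00 × [1 − (1+0.077)^−6] / 0.077 = 250990.74629
Perpetuity value at year 6: 14,500.00 / 0.077 = 188311.68831
PV of perpetuity: 188311.68831 / (1+0.077)^6 = 120665.48346
Total PV = 250990.74629 + 120665.48346 = 371656.22974

371656.23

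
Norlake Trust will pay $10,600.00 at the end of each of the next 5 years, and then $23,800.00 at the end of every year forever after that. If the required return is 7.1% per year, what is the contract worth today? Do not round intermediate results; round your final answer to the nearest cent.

$281233.27

PV of 5-year annuity: $10,600.00 × [1 − (1+0.071)^−5] / 0.071 = 43345.96949
Perpetuity value at year 5: $23,800.00 / 0.071 = 335211.26761
PV of perpetuity: 335211.26761 / (1+0.071)^5 = 237887.29838
Total PV = 43345.96949 + 237887.29838 = 281233.26787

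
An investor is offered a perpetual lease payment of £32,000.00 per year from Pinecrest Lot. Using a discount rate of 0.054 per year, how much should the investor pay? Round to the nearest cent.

Level perpetuity: PV = C / r = £32,000.00 / 0.054 = £592,592.59

£592592.59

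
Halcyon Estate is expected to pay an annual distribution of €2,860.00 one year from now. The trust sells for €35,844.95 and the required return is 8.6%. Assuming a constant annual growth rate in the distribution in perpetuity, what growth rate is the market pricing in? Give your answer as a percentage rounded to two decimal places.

0.62%

P = D₁/(r−g) ⇒ g = r − D₁/P = 0.086 − €2,860.00/€35,844.95 = 0.006212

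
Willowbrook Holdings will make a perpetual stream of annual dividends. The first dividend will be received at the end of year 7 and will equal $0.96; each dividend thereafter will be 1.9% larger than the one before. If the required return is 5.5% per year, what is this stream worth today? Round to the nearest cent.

$19.34

Value at end of year 6: C₁ / (r − g) = $0.96 / (0.055 − 0.019) = $26.6667
Discount to today: PV = $26.6667 / (1 + 0.055)^6 = $26.6667 / 1.378843 = $19.34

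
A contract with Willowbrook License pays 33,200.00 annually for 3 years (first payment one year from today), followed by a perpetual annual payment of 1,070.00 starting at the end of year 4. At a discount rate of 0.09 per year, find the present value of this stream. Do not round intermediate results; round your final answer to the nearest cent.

93219.39

PV of 3-year annuity: 33,200.00 × [1 − (1+0.09)^−3] / 0.09 = 84038.98291
Perpetuity value at year 3: 1,070.00 / 0.09 = 11888.88889
PV of perpetuity: 11888.88889 / (1+0.09)^3 = 9180.40360
Total PV = 84038.98291 + 9180.40360 = 93219.38651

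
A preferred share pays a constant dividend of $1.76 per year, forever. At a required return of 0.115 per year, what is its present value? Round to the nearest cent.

Level perpetuity: PV = C / r = $1.76 / 0.115 = $15.30

$15.30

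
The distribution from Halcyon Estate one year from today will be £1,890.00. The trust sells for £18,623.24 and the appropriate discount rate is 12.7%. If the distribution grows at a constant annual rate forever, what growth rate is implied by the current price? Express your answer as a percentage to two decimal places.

2.55%

P = D₁/(r−g) ⇒ g = r − D₁/P = 0.127 − £1,890.00/£18,623.24 = 0.025514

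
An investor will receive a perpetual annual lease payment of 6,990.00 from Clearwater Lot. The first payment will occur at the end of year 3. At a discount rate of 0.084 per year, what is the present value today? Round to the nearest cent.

Value at end of year 2: C / r = 6,990.00 / 0.084 = 83,214.2857
Discount to today: PV = 83,214.2857 / (1 + 0.084)^2 = 83,214.2857 / 1.175056 = 70,817.29

70817.29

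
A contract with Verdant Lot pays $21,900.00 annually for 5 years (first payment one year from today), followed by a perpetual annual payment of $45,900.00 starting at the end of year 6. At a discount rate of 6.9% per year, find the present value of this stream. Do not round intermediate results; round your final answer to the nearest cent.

$566548.61

PV of 5-year annuity: $21,900.00 × [1 − (1+0.069)^−5] / 0.069 = 90035.26341
Perpetuity value at year 5: $45,900.00 / 0.069 = 665217.39130
PV of perpetuity: 665217.39130 / (1+0.069)^5 = 476513.34607
Total PV = 90035.26341 + 476513.34607 = 566548.60948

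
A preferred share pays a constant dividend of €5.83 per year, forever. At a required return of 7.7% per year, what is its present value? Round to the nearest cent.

€75.71

Level perpetuity: PV = C / r = €5.83 / 0.077 = €75.71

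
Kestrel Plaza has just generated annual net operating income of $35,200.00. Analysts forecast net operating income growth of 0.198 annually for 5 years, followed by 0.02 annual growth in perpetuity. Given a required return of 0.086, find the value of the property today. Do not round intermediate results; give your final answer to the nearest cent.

D_1 = 42169.60000
D_2 = 50519.18080
D_3 = 60521.97860
D_4 = 72505.33036
D_5 = 86861.38577
Terminal value at year 5: TV = D_5×(1+g_2)/(r−g_2) = 88598.61349/0.066 = 1342403.23466
P_0 = D_1/(1+r)^1 + D_2/(1+r)^2 + D_3/(1+r)^3 + D_4/(1+r)^4 + D_5/(1+r)^5 + TV/(1+r)^5
    = 38830.20258 + 42834.79069 + 47252.37500 + 52125.54811 + 57501.29524 + 888656.38103 = 1127200.59264

$1127200.59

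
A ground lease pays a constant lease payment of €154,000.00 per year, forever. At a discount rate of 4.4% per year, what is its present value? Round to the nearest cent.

€3500000.00

Level perpetuity: PV = C / r = €154,000.00 / 0.044 = €3,500,000.00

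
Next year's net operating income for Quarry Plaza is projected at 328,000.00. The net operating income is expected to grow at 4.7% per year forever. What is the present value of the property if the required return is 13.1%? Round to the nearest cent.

3904761.90

Growing perpetuity: P = D₁ / (r − g) = 328,000.0000 / (0.131 − 0.047) = 3,904,761.90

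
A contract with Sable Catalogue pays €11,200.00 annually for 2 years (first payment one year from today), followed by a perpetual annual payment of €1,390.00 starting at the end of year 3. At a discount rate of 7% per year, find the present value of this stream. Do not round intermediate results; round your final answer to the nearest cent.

€37593.80

PV of 2-year annuity: €11,200.00 × [1 − (1+0.07)^−2] / 0.07 = 20249.80348
Perpetuity value at year 2: €1,390.00 / 0.07 = 19857.14286
PV of perpetuity: 19857.14286 / (1+0.07)^2 = 17343.99760
Total PV = 20249.80348 + 17343.99760 = 37593.80108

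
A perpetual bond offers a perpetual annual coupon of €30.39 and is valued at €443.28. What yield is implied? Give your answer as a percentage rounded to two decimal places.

P = C/r ⇒ r = C/P = €30.39/€443.28 = 0.068557

6.86%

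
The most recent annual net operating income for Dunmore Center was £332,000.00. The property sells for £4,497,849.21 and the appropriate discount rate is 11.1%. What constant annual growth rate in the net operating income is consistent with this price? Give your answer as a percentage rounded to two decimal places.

P = D₀(1+g)/(r−g) ⇒ P(r−g) = D₀(1+g) ⇒ g(P+D₀) = P·r − D₀
g = (P·r − D₀)/(P + D₀) = (£4,497,849.21×0.111 − £332,000.00) / (£4,497,849.21 + £332,000.00) = 0.034631

3.46%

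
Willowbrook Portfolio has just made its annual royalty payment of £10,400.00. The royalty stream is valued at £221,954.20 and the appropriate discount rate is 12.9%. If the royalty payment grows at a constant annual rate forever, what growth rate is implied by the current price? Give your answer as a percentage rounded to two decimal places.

7.85%

P = D₀(1+g)/(r−g) ⇒ P(r−g) = D₀(1+g) ⇒ g(P+D₀) = P·r − D₀
g = (P·r − D₀)/(P + D₀) = (£221,954.20×0.129 − £10,400.00) / (£221,954.20 + £10,400.00) = 0.078467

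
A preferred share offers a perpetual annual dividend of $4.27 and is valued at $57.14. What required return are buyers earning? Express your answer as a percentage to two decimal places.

P = C/r ⇒ r = C/P = $4.27/$57.14 = 0.074729

7.47%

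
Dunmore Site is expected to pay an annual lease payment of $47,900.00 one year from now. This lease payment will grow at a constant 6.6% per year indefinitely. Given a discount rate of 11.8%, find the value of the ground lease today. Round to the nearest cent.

$921153.85

Growing perpetuity: P = D₁ / (r − g) = $47,900.0000 / (0.118 − 0.066) = $921,153.85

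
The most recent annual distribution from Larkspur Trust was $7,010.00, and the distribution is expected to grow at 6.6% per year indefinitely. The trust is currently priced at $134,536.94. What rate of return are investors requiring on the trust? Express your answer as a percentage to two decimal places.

D₁ = $7,010.00 × 1.066 = $7,472.6600
P = D₁/(r − g) ⇒ r = D₁/P + g = $7,472.6600/$134,536.94 + 0.066 = 0.055544 + 0.066 = 0.121544

12.15%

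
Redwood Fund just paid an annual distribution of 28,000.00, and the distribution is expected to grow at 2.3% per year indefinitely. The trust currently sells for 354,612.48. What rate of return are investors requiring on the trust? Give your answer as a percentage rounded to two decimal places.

D₁ = 28,000.00 × 1.023 = 28,644.0000
P = D₁/(r − g) ⇒ r = D₁/P + g = 28,644.0000/354,612.48 + 0.023 = 0.080775 + 0.023 = 0.103775

10.38%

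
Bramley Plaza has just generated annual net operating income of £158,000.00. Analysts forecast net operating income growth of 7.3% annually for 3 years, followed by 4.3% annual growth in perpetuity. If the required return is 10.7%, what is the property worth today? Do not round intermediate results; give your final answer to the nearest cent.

D_1 = 169534.00000
D_2 = 181909.98200
D_3 = 195189.41069
Terminal value at year 3: TV = D_3×(1+g_2)/(r−g_2) = 203582.55535/0.064 = 3180977.42727
P_0 = D_1/(1+r)^1 + D_2/(1+r)^2 + D_3/(1+r)^3 + TV/(1+r)^3
    = 153147.24481 + 148443.53539 + 143884.29401 + 2344864.35401 = 2790339.42822

£2790339.43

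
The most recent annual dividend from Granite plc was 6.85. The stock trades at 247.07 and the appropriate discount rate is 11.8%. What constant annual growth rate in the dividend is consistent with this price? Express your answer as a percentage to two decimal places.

P = D₀(1+g)/(r−g) ⇒ P(r−g) = D₀(1+g) ⇒ g(P+D₀) = P·r − D₀
g = (P·r − D₀)/(P + D₀) = (247.07×0.118 − 6.85) / (247.07 + 6.85) = 0.087840

8.78%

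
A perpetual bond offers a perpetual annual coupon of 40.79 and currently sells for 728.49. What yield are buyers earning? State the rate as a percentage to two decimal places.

5.60%

P = C/r ⇒ r = C/P = 40.79/728.49 = 0.055993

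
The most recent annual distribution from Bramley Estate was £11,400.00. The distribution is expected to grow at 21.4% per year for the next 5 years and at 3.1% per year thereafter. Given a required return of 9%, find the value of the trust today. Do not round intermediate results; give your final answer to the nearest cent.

£421074.36

D_1 = 13839.60000
D_2 = 16801.27440
D_3 = 20396.74712
D_4 = 24761.65101
D_5 = 30060.64432
Terminal value at year 5: TV = D_5×(1+g_2)/(r−g_2) = 30992.52429/0.059 = 525297.02195
P_0 = D_1/(1+r)^1 + D_2/(1+r)^2 + D_3/(1+r)^3 + D_4/(1+r)^4 + D_5/(1+r)^5 + TV/(1+r)^5
    = 12696.88073 + 14141.29652 + 15750.03117 + 17541.77784 + 19537.35624 + 341407.02169 = 421074.36420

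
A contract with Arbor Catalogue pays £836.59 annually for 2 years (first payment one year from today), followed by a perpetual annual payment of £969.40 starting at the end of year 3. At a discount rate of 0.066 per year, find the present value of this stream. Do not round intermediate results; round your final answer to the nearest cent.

£14446.42

PV of 2-year annuity: £836.59 × [1 − (1+0.066)^−2] / 0.066 = 1520.99777
Perpetuity value at year 2: £969.40 / 0.066 = 14687.87879
PV of perpetuity: 14687.87879 / (1+0.066)^2 = 12925.42019
Total PV = 1520.99777 + 12925.42019 = 14446.41796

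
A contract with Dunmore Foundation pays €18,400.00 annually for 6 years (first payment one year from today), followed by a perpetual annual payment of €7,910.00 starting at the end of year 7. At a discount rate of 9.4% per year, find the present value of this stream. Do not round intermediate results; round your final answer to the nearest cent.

PV of 6-year annuity: €18,400.00 × [1 − (1+0.094)^−6] / 0.094 = 81565.73281
Perpetuity value at year 6: €7,910.00 / 0.094 = 84148.93617
PV of perpetuity: 84148.93617 / (1+0.094)^6 = 49084.53690
Total PV = 81565.73281 + 49084.53690 = 130650.26971

€130650.27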